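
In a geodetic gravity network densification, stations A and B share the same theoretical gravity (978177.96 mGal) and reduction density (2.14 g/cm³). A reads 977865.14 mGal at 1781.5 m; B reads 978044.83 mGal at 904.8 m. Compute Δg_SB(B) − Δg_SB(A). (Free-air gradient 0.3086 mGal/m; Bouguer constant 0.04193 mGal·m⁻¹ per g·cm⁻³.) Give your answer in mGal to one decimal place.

-12.2

Δg_SB(A) = 977865.14 − 978177.96 + 0.3086×1781.5 − 0.04193×2.14×1781.5 = 77.10 mGal
Δg_SB(B) = 978044.83 − 978177.96 + 0.3086×904.8 − 0.04193×2.14×904.8 = 64.90 mGal
Difference = 64.90 − (77.10) = -12.20 mGal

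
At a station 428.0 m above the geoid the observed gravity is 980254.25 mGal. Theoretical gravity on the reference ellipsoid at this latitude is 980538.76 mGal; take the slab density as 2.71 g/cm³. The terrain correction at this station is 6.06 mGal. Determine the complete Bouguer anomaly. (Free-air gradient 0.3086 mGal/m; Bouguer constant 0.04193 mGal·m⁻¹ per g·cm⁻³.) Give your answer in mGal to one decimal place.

Free-air correction = 0.3086 × 428.0 = 132.08 mGal
Free-air anomaly = 980254.25 − 980538.76 + (132.08) = -152.43 mGal
Bouguer slab correction = 0.04193 × 2.71 × 428.0 = 48.63 mGal
Simple Bouguer anomaly = -152.43 − (48.63) = -201.06 mGal
Complete Bouguer anomaly = -201.06 + 6.06 = -195.00 mGal

-195.0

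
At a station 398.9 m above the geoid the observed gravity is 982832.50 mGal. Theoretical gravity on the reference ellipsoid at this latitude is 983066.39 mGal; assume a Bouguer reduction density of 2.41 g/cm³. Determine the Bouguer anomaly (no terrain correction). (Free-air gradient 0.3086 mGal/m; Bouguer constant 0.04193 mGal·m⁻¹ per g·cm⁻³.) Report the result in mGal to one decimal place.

Free-air correction = 0.3086 × 398.9 = 123.10 mGal
Free-air anomaly = 982832.50 − 983066.39 + (123.10) = -110.79 mGal
Bouguer slab correction = 0.04193 × 2.41 × 398.9 = 40.31 mGal
Simple Bouguer anomaly = -110.79 − (40.31) = -151.10 mGal

-151.1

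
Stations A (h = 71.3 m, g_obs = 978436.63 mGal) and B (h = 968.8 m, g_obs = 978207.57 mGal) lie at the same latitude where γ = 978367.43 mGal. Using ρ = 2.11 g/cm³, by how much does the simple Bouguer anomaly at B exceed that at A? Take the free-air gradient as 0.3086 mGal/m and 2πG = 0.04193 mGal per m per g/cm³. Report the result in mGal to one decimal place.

-31.5

Δg_SB(A) = 978436.63 − 978367.43 + 0.3086×71.3 − 0.04193×2.11×71.3 = 84.90 mGal
Δg_SB(B) = 978207.57 − 978367.43 + 0.3086×968.8 − 0.04193×2.11×968.8 = 53.40 mGal
Difference = 53.40 − (84.90) = -31.50 mGal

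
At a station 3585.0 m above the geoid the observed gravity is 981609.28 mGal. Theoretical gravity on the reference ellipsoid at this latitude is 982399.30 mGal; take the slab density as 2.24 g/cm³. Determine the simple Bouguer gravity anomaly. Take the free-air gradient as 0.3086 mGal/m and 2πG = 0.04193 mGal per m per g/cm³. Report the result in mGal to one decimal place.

Free-air correction = 0.3086 × 3585.0 = 1106.33 mGal
Free-air anomaly = 981609.28 − 982399.30 + (1106.33) = 316.31 mGal
Bouguer slab correction = 0.04193 × 2.24 × 3585.0 = 336.71 mGal
Simple Bouguer anomaly = 316.31 − (336.71) = -20.40 mGal

-20.4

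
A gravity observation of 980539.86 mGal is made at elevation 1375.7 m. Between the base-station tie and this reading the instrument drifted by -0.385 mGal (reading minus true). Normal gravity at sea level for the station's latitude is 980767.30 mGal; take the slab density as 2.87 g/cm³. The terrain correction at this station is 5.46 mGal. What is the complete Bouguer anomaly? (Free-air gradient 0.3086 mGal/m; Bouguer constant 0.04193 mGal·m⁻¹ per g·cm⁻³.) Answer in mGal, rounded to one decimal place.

Drift-corrected reading = 980539.86 − (-0.385) = 980540.245 mGal
Free-air correction = 0.3086 × 1375.7 = 424.54 mGal
Free-air anomaly = 980540.245 − 980767.30 + (424.54) = 197.485 mGal
Bouguer slab correction = 0.04193 × 2.87 × 1375.7 = 165.55 mGal
Simple Bouguer anomaly = 197.485 − (165.55) = 31.935 mGal
Complete Bouguer anomaly = 31.935 + 5.46 = 37.395 mGal

37.4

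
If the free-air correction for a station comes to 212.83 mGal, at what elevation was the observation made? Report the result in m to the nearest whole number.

h = 212.83 / 0.3086 = 689.66 m

690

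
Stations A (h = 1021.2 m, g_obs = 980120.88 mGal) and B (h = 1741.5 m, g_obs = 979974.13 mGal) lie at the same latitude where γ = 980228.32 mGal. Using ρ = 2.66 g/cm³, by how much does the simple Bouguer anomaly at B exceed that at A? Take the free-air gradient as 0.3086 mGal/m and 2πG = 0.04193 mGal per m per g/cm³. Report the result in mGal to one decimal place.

-4.8

Δg_SB(A) = 980120.88 − 980228.32 + 0.3086×1021.2 − 0.04193×2.66×1021.2 = 93.80 mGal
Δg_SB(B) = 979974.13 − 980228.32 + 0.3086×1741.5 − 0.04193×2.66×1741.5 = 89.00 mGal
Difference = 89.00 − (93.80) = -4.80 mGal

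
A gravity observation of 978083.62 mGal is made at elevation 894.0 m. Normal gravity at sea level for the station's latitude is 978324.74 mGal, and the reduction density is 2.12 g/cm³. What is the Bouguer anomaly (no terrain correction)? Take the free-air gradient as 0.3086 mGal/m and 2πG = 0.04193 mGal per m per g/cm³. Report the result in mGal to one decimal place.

Free-air correction = 0.3086 × 894.0 = 275.89 mGal
Free-air anomaly = 978083.62 − 978324.74 + (275.89) = 34.77 mGal
Bouguer slab correction = 0.04193 × 2.12 × 894.0 = 79.47 mGal
Simple Bouguer anomaly = 34.77 − (79.47) = -44.70 mGal

-44.7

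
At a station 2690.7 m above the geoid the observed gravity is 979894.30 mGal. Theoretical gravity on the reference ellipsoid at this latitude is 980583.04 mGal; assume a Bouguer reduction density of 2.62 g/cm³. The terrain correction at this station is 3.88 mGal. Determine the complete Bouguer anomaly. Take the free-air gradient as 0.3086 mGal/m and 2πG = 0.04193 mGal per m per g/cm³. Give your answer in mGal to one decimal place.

-150.1

Free-air correction = 0.3086 × 2690.7 = 830.35 mGal
Free-air anomaly = 979894.30 − 980583.04 + (830.35) = 141.61 mGal
Bouguer slab correction = 0.04193 × 2.62 × 2690.7 = 295.59 mGal
Simple Bouguer anomaly = 141.61 − (295.59) = -153.98 mGal
Complete Bouguer anomaly = -153.98 + 3.88 = -150.10 mGal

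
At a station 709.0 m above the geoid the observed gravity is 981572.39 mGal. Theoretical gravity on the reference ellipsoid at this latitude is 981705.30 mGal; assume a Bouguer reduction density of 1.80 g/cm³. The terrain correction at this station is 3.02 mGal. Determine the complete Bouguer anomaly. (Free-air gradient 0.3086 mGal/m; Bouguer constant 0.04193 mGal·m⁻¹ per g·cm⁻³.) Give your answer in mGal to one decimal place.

35.4

Free-air correction = 0.3086 × 709.0 = 218.80 mGal
Free-air anomaly = 981572.39 − 981705.30 + (218.80) = 85.89 mGal
Bouguer slab correction = 0.04193 × 1.80 × 709.0 = 53.51 mGal
Simple Bouguer anomaly = 85.89 − (53.51) = 32.38 mGal
Complete Bouguer anomaly = 32.38 + 3.02 = 35.40 mGal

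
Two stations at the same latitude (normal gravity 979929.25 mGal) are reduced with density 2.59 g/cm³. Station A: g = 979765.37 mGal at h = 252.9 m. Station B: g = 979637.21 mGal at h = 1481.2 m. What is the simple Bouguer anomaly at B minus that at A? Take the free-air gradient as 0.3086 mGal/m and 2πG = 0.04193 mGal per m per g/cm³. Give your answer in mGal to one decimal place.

Δg_SB(A) = 979765.37 − 979929.25 + 0.3086×252.9 − 0.04193×2.59×252.9 = -113.30 mGal
Δg_SB(B) = 979637.21 − 979929.25 + 0.3086×1481.2 − 0.04193×2.59×1481.2 = 4.20 mGal
Difference = 4.20 − (-113.30) = 117.50 mGal

117.5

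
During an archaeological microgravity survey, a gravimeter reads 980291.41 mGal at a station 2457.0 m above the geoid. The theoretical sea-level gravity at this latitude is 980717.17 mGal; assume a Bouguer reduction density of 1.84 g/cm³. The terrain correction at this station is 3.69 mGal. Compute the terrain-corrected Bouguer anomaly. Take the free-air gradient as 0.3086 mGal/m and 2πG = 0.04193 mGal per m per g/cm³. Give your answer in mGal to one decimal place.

Free-air correction = 0.3086 × 2457.0 = 758.23 mGal
Free-air anomaly = 980291.41 − 980717.17 + (758.23) = 332.47 mGal
Bouguer slab correction = 0.04193 × 1.84 × 2457.0 = 189.56 mGal
Simple Bouguer anomaly = 332.47 − (189.56) = 142.91 mGal
Complete Bouguer anomaly = 142.91 + 3.69 = 146.60 mGal

146.6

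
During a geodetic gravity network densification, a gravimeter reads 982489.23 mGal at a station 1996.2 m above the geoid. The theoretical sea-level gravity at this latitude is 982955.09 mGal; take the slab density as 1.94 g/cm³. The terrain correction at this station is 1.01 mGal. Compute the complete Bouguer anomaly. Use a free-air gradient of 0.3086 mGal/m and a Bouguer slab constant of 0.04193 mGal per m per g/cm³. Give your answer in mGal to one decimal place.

Free-air correction = 0.3086 × 1996.2 = 616.03 mGal
Free-air anomaly = 982489.23 − 982955.09 + (616.03) = 150.17 mGal
Bouguer slab correction = 0.04193 × 1.94 × 1996.2 = 162.38 mGal
Simple Bouguer anomaly = 150.17 − (162.38) = -12.21 mGal
Complete Bouguer anomaly = -12.21 + 1.01 = -11.20 mGal

-11.2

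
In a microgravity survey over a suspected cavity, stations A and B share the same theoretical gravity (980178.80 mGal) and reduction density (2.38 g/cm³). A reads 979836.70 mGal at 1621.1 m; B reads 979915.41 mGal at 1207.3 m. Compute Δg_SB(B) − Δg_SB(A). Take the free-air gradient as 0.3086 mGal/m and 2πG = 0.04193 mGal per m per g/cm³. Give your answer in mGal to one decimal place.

-7.7

Δg_SB(A) = 979836.70 − 980178.80 + 0.3086×1621.1 − 0.04193×2.38×1621.1 = -3.60 mGal
Δg_SB(B) = 979915.41 − 980178.80 + 0.3086×1207.3 − 0.04193×2.38×1207.3 = -11.30 mGal
Difference = -11.30 − (-3.60) = -7.70 mGal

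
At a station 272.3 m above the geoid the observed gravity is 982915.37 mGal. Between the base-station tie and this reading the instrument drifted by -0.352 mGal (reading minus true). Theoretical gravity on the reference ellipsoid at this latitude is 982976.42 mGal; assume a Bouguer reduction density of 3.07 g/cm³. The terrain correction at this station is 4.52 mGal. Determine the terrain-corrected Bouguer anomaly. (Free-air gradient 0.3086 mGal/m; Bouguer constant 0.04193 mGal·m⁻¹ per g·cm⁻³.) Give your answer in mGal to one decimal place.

Drift-corrected reading = 982915.37 − (-0.352) = 982915.722 mGal
Free-air correction = 0.3086 × 272.3 = 84.03 mGal
Free-air anomaly = 982915.722 − 982976.42 + (84.03) = 23.332 mGal
Bouguer slab correction = 0.04193 × 3.07 × 272.3 = 35.05 mGal
Simple Bouguer anomaly = 23.332 − (35.05) = -11.718 mGal
Complete Bouguer anomaly = -11.718 + 4.52 = -7.198 mGal

-7.2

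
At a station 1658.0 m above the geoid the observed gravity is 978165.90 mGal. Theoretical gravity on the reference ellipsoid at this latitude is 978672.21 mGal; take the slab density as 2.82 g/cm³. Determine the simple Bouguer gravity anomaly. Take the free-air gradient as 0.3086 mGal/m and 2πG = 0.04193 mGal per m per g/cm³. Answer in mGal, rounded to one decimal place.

-190.7

Free-air correction = 0.3086 × 1658.0 = 511.66 mGal
Free-air anomaly = 978165.90 − 978672.21 + (511.66) = 5.35 mGal
Bouguer slab correction = 0.04193 × 2.82 × 1658.0 = 196.05 mGal
Simple Bouguer anomaly = 5.35 − (196.05) = -190.70 mGal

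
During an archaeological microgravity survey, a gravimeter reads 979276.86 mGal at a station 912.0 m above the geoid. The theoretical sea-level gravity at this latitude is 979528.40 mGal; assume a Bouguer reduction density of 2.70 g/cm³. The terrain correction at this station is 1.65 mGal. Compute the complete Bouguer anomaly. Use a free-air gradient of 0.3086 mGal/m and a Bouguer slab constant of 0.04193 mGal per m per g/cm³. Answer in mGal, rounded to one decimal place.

-71.7

Free-air correction = 0.3086 × 912.0 = 281.44 mGal
Free-air anomaly = 979276.86 − 979528.40 + (281.44) = 29.90 mGal
Bouguer slab correction = 0.04193 × 2.70 × 912.0 = 103.25 mGal
Simple Bouguer anomaly = 29.90 − (103.25) = -73.35 mGal
Complete Bouguer anomaly = -73.35 + 1.65 = -71.70 mGal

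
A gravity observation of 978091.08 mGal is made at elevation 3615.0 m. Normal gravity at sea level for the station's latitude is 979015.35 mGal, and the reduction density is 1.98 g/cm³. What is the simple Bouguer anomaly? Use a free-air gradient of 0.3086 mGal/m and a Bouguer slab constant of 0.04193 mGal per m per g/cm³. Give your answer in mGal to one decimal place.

Free-air correction = 0.3086 × 3615.0 = 1115.59 mGal
Free-air anomaly = 978091.08 − 979015.35 + (1115.59) = 191.32 mGal
Bouguer slab correction = 0.04193 × 1.98 × 3615.0 = 300.12 mGal
Simple Bouguer anomaly = 191.32 − (300.12) = -108.80 mGal

-108.8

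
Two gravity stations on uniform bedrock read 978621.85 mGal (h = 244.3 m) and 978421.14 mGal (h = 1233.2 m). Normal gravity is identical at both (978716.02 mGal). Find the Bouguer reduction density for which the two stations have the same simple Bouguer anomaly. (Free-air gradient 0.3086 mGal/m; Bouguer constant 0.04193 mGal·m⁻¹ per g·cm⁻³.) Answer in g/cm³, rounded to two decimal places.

Δg_obs = 978421.14 − 978621.85 = -200.71 mGal over Δh = 1233.2 − 244.3 = 988.9 m
Equal Bouguer anomalies ⇒ Δg_obs + (0.3086 − 0.04193ρ)·Δh = 0
0.3086 − 0.04193ρ = −Δg_obs/Δh = 0.20296
ρ = (0.3086 − 0.20296) / 0.04193 = 2.52 g/cm³

2.52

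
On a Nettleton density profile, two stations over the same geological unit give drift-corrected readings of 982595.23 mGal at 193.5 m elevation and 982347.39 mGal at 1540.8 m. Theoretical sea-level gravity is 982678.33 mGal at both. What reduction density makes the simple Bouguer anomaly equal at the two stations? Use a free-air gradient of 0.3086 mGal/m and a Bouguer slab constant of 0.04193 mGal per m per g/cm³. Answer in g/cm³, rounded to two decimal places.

2.97

Δg_obs = 982347.39 − 982595.23 = -247.84 mGal over Δh = 1540.8 − 193.5 = 1347.3 m
Equal Bouguer anomalies ⇒ Δg_obs + (0.3086 − 0.04193ρ)·Δh = 0
0.3086 − 0.04193ρ = −Δg_obs/Δh = 0.18395
ρ = (0.3086 − 0.18395) / 0.04193 = 2.97 g/cm³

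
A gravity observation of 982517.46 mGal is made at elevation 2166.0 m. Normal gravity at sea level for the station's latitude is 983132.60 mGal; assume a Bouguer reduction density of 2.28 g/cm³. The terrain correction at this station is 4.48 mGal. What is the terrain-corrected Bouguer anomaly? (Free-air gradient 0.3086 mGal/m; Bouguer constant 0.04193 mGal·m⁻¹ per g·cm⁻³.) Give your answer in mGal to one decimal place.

Free-air correction = 0.3086 × 2166.0 = 668.43 mGal
Free-air anomaly = 982517.46 − 983132.60 + (668.43) = 53.29 mGal
Bouguer slab correction = 0.04193 × 2.28 × 2166.0 = 207.07 mGal
Simple Bouguer anomaly = 53.29 − (207.07) = -153.78 mGal
Complete Bouguer anomaly = -153.78 + 4.48 = -149.30 mGal

-149.3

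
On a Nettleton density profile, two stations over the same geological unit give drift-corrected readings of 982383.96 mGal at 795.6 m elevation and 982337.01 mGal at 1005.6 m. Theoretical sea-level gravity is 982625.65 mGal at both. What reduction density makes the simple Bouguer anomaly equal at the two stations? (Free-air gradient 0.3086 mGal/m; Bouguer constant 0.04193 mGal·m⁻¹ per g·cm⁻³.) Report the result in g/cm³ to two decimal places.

Δg_obs = 982337.01 − 982383.96 = -46.95 mGal over Δh = 1005.6 − 795.6 = 210.0 m
Equal Bouguer anomalies ⇒ Δg_obs + (0.3086 − 0.04193ρ)·Δh = 0
0.3086 − 0.04193ρ = −Δg_obs/Δh = 0.22357
ρ = (0.3086 − 0.22357) / 0.04193 = 2.03 g/cm³

2.03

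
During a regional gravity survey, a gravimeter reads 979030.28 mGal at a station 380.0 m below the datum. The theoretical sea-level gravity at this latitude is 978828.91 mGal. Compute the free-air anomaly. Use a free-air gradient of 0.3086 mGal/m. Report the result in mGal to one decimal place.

84.1

Free-air correction = 0.3086 × -380.0 = -117.27 mGal
Free-air anomaly = 979030.28 − 978828.91 + (-117.27) = 84.10 mGal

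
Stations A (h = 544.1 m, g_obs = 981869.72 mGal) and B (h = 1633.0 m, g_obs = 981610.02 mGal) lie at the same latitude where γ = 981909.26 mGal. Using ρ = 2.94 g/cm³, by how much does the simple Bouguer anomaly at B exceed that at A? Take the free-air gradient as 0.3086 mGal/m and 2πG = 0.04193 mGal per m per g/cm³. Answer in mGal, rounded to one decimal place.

-57.9

Δg_SB(A) = 981869.72 − 981909.26 + 0.3086×544.1 − 0.04193×2.94×544.1 = 61.30 mGal
Δg_SB(B) = 981610.02 − 981909.26 + 0.3086×1633.0 − 0.04193×2.94×1633.0 = 3.40 mGal
Difference = 3.40 − (61.30) = -57.90 mGal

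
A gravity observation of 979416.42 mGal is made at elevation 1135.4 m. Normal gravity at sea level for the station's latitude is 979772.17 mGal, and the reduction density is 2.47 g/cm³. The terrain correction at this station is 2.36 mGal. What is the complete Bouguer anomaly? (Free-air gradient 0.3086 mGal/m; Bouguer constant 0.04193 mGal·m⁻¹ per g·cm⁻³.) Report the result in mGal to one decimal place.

Free-air correction = 0.3086 × 1135.4 = 350.38 mGal
Free-air anomaly = 979416.42 − 979772.17 + (350.38) = -5.37 mGal
Bouguer slab correction = 0.04193 × 2.47 × 1135.4 = 117.59 mGal
Simple Bouguer anomaly = -5.37 − (117.59) = -122.96 mGal
Complete Bouguer anomaly = -122.96 + 2.36 = -120.60 mGal

-120.6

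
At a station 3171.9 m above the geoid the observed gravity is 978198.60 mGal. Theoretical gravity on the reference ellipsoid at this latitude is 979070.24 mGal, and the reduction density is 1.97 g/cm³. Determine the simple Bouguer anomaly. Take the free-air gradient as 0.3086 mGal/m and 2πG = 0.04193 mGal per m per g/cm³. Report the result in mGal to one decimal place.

Free-air correction = 0.3086 × 3171.9 = 978.85 mGal
Free-air anomaly = 978198.60 − 979070.24 + (978.85) = 107.21 mGal
Bouguer slab correction = 0.04193 × 1.97 × 3171.9 = 262.01 mGal
Simple Bouguer anomaly = 107.21 − (262.01) = -154.80 mGal

-154.8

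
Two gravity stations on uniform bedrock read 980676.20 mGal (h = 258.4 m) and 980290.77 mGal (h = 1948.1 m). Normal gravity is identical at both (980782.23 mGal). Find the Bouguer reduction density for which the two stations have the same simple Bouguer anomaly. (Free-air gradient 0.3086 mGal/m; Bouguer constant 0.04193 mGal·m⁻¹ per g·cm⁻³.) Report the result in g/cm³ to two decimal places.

1.92

Δg_obs = 980290.77 − 980676.20 = -385.43 mGal over Δh = 1948.1 − 258.4 = 1689.7 m
Equal Bouguer anomalies ⇒ Δg_obs + (0.3086 − 0.04193ρ)·Δh = 0
0.3086 − 0.04193ρ = −Δg_obs/Δh = 0.22811
ρ = (0.3086 − 0.22811) / 0.04193 = 1.92 g/cm³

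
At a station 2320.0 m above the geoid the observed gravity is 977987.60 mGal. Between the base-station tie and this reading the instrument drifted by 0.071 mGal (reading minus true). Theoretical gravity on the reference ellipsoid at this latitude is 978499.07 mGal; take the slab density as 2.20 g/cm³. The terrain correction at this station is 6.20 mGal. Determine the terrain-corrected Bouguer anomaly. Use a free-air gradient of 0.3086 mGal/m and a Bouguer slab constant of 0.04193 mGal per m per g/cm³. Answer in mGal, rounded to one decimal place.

-3.4

Drift-corrected reading = 977987.60 − (0.071) = 977987.529 mGal
Free-air correction = 0.3086 × 2320.0 = 715.95 mGal
Free-air anomaly = 977987.529 − 978499.07 + (715.95) = 204.409 mGal
Bouguer slab correction = 0.04193 × 2.20 × 2320.0 = 214.01 mGal
Simple Bouguer anomaly = 204.409 − (214.01) = -9.601 mGal
Complete Bouguer anomaly = -9.601 + 6.20 = -3.401 mGal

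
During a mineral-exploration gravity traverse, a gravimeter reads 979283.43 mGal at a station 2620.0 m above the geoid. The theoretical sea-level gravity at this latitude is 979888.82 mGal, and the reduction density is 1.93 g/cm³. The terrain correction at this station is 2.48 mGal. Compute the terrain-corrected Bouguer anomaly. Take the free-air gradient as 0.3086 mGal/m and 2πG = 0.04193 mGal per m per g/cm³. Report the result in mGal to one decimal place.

-6.4

Free-air correction = 0.3086 × 2620.0 = 808.53 mGal
Free-air anomaly = 979283.43 − 979888.82 + (808.53) = 203.14 mGal
Bouguer slab correction = 0.04193 × 1.93 × 2620.0 = 212.02 mGal
Simple Bouguer anomaly = 203.14 − (212.02) = -8.88 mGal
Complete Bouguer anomaly = -8.88 + 2.48 = -6.40 mGal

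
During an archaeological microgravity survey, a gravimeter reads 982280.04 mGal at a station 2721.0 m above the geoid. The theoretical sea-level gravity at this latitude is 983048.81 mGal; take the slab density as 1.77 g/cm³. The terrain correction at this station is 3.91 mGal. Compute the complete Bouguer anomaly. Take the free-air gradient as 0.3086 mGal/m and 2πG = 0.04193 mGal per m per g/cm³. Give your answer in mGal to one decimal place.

-127.1

Free-air correction = 0.3086 × 2721.0 = 839.70 mGal
Free-air anomaly = 982280.04 − 983048.81 + (839.70) = 70.93 mGal
Bouguer slab correction = 0.04193 × 1.77 × 2721.0 = 201.94 mGal
Simple Bouguer anomaly = 70.93 − (201.94) = -131.01 mGal
Complete Bouguer anomaly = -131.01 + 3.91 = -127.10 mGal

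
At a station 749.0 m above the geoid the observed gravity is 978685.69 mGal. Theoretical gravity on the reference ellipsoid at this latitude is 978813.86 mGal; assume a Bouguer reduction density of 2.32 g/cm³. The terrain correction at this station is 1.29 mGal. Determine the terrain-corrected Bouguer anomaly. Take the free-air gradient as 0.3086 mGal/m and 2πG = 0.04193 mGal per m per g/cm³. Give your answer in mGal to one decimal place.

31.4

Free-air correction = 0.3086 × 749.0 = 231.14 mGal
Free-air anomaly = 978685.69 − 978813.86 + (231.14) = 102.97 mGal
Bouguer slab correction = 0.04193 × 2.32 × 749.0 = 72.86 mGal
Simple Bouguer anomaly = 102.97 − (72.86) = 30.11 mGal
Complete Bouguer anomaly = 30.11 + 1.29 = 31.40 mGal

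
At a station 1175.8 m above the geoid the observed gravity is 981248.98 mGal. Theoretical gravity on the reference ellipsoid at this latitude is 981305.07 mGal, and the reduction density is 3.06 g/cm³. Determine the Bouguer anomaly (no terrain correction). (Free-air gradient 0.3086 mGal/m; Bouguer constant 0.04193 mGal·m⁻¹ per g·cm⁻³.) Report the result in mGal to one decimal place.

Free-air correction = 0.3086 × 1175.8 = 362.85 mGal
Free-air anomaly = 981248.98 − 981305.07 + (362.85) = 306.76 mGal
Bouguer slab correction = 0.04193 × 3.06 × 1175.8 = 150.86 mGal
Simple Bouguer anomaly = 306.76 − (150.86) = 155.90 mGal

155.9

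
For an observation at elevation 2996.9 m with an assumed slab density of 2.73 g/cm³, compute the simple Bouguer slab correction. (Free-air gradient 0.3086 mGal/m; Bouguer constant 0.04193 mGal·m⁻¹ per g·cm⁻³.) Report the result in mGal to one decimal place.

Bouguer slab correction = 0.04193 × 2.73 × 2996.9 = 343.1 mGal

343.1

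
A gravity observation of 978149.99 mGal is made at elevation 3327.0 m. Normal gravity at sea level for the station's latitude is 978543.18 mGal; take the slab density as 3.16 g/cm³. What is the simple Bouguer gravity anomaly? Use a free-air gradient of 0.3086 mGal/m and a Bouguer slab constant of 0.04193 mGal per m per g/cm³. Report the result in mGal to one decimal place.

192.7

Free-air correction = 0.3086 × 3327.0 = 1026.71 mGal
Free-air anomaly = 978149.99 − 978543.18 + (1026.71) = 633.52 mGal
Bouguer slab correction = 0.04193 × 3.16 × 3327.0 = 440.82 mGal
Simple Bouguer anomaly = 633.52 − (440.82) = 192.70 mGal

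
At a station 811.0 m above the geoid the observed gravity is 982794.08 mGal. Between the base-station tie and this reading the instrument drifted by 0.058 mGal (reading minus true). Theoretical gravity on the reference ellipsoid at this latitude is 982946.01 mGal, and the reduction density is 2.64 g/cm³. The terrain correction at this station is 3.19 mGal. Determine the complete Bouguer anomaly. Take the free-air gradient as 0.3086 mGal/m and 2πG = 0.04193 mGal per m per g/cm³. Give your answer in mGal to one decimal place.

11.7

Drift-corrected reading = 982794.08 − (0.058) = 982794.022 mGal
Free-air correction = 0.3086 × 811.0 = 250.27 mGal
Free-air anomaly = 982794.022 − 982946.01 + (250.27) = 98.282 mGal
Bouguer slab correction = 0.04193 × 2.64 × 811.0 = 89.77 mGal
Simple Bouguer anomaly = 98.282 − (89.77) = 8.512 mGal
Complete Bouguer anomaly = 8.512 + 3.19 = 11.702 mGal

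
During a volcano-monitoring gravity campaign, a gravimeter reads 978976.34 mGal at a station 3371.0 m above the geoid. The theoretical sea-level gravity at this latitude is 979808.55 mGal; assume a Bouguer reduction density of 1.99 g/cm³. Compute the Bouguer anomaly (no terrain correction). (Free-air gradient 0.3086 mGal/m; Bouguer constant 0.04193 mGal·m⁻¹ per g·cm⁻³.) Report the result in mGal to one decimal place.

Free-air correction = 0.3086 × 3371.0 = 1040.29 mGal
Free-air anomaly = 978976.34 − 979808.55 + (1040.29) = 208.08 mGal
Bouguer slab correction = 0.04193 × 1.99 × 3371.0 = 281.28 mGal
Simple Bouguer anomaly = 208.08 − (281.28) = -73.20 mGal

-73.2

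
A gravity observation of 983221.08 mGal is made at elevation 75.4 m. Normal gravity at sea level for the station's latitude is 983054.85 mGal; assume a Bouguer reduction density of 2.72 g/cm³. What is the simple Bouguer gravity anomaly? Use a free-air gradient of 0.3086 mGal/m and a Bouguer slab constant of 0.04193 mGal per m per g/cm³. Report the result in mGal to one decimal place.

Free-air correction = 0.3086 × 75.4 = 23.27 mGal
Free-air anomaly = 983221.08 − 983054.85 + (23.27) = 189.50 mGal
Bouguer slab correction = 0.04193 × 2.72 × 75.4 = 8.60 mGal
Simple Bouguer anomaly = 189.50 − (8.60) = 180.90 mGal

180.9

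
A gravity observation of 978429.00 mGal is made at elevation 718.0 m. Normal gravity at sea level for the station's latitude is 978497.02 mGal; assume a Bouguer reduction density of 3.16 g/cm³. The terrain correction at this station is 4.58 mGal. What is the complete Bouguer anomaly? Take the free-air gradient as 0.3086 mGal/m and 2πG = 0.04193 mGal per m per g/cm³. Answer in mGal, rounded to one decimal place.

63.0

Free-air correction = 0.3086 × 718.0 = 221.57 mGal
Free-air anomaly = 978429.00 − 978497.02 + (221.57) = 153.55 mGal
Bouguer slab correction = 0.04193 × 3.16 × 718.0 = 95.13 mGal
Simple Bouguer anomaly = 153.55 − (95.13) = 58.42 mGal
Complete Bouguer anomaly = 58.42 + 4.58 = 63.00 mGal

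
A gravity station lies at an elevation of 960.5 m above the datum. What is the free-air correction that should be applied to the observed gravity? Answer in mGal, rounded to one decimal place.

296.4

Free-air correction = 0.3086 × 960.5 = 296.4 mGal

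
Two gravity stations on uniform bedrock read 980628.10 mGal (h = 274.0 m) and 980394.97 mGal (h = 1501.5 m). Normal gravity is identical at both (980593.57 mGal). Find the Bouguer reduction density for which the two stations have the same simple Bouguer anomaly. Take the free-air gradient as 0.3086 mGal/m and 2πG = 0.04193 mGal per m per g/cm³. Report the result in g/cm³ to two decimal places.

Δg_obs = 980394.97 − 980628.10 = -233.13 mGal over Δh = 1501.5 − 274.0 = 1227.5 m
Equal Bouguer anomalies ⇒ Δg_obs + (0.3086 − 0.04193ρ)·Δh = 0
0.3086 − 0.04193ρ = −Δg_obs/Δh = 0.18992
ρ = (0.3086 − 0.18992) / 0.04193 = 2.83 g/cm³

2.83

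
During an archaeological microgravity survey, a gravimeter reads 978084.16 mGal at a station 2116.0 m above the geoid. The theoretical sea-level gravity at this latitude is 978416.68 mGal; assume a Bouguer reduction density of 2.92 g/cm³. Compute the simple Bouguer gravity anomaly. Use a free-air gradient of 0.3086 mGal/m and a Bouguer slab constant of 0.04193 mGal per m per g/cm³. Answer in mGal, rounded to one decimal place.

61.4

Free-air correction = 0.3086 × 2116.0 = 653.00 mGal
Free-air anomaly = 978084.16 − 978416.68 + (653.00) = 320.48 mGal
Bouguer slab correction = 0.04193 × 2.92 × 2116.0 = 259.07 mGal
Simple Bouguer anomaly = 320.48 − (259.07) = 61.41 mGal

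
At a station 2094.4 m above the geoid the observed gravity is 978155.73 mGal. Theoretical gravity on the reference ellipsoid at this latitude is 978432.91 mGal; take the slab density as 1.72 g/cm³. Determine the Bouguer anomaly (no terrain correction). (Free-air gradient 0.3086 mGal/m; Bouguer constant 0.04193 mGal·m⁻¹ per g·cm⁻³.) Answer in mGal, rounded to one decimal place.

Free-air correction = 0.3086 × 2094.4 = 646.33 mGal
Free-air anomaly = 978155.73 − 978432.91 + (646.33) = 369.15 mGal
Bouguer slab correction = 0.04193 × 1.72 × 2094.4 = 151.05 mGal
Simple Bouguer anomaly = 369.15 − (151.05) = 218.10 mGal

218.1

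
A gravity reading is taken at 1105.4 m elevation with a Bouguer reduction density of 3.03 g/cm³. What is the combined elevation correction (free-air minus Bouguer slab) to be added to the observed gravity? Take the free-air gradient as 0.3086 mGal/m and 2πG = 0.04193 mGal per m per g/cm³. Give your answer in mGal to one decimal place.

200.7

Combined gradient = 0.3086 − 0.04193 × 3.03 = 0.1815521 mGal/m
Combined elevation correction = 0.1815521 × 1105.4 = 200.7 mGal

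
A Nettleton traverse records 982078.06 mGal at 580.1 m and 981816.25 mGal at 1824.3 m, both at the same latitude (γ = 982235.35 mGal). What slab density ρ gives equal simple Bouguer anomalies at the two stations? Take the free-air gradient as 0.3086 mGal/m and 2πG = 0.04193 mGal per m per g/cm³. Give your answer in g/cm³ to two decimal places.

2.34

Δg_obs = 981816.25 − 982078.06 = -261.81 mGal over Δh = 1824.3 − 580.1 = 1244.2 m
Equal Bouguer anomalies ⇒ Δg_obs + (0.3086 − 0.04193ρ)·Δh = 0
0.3086 − 0.04193ρ = −Δg_obs/Δh = 0.21042
ρ = (0.3086 − 0.21042) / 0.04193 = 2.34 g/cm³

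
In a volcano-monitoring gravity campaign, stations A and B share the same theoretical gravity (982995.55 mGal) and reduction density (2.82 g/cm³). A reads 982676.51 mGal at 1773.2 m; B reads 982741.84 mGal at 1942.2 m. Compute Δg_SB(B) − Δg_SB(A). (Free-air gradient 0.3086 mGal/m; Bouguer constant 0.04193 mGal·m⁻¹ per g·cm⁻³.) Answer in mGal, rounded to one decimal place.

97.5

Δg_SB(A) = 982676.51 − 982995.55 + 0.3086×1773.2 − 0.04193×2.82×1773.2 = 18.50 mGal
Δg_SB(B) = 982741.84 − 982995.55 + 0.3086×1942.2 − 0.04193×2.82×1942.2 = 116.00 mGal
Difference = 116.00 − (18.50) = 97.50 mGal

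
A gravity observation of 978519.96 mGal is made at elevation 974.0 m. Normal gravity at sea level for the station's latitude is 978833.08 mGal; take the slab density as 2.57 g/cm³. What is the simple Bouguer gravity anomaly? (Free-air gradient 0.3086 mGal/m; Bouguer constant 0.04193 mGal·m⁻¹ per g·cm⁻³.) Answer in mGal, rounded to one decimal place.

Free-air correction = 0.3086 × 974.0 = 300.58 mGal
Free-air anomaly = 978519.96 − 978833.08 + (300.58) = -12.54 mGal
Bouguer slab correction = 0.04193 × 2.57 × 974.0 = 104.96 mGal
Simple Bouguer anomaly = -12.54 − (104.96) = -117.50 mGal

-117.5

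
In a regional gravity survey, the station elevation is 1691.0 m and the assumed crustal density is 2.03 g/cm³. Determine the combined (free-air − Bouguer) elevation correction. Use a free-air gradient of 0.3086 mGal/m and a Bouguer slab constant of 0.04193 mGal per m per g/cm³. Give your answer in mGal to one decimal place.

377.9

Combined gradient = 0.3086 − 0.04193 × 2.03 = 0.2234821 mGal/m
Combined elevation correction = 0.2234821 × 1691.0 = 377.9 mGal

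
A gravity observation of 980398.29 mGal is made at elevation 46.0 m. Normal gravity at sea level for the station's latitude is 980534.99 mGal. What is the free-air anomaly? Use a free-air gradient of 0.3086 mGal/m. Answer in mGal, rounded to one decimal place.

-122.5

Free-air correction = 0.3086 × 46.0 = 14.20 mGal
Free-air anomaly = 980398.29 − 980534.99 + (14.20) = -122.50 mGal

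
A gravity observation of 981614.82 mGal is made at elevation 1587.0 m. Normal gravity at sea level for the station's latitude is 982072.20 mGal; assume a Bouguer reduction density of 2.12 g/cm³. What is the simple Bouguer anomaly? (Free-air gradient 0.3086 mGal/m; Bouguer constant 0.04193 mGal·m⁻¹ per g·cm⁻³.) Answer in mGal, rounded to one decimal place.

Free-air correction = 0.3086 × 1587.0 = 489.75 mGal
Free-air anomaly = 981614.82 − 982072.20 + (489.75) = 32.37 mGal
Bouguer slab correction = 0.04193 × 2.12 × 1587.0 = 141.07 mGal
Simple Bouguer anomaly = 32.37 − (141.07) = -108.70 mGal

-108.7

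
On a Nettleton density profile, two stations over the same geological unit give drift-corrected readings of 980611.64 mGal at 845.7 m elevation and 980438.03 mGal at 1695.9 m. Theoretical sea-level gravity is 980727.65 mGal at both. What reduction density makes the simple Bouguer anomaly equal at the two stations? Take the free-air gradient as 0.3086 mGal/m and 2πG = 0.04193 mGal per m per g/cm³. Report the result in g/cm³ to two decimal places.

Δg_obs = 980438.03 − 980611.64 = -173.61 mGal over Δh = 1695.9 − 845.7 = 850.2 m
Equal Bouguer anomalies ⇒ Δg_obs + (0.3086 − 0.04193ρ)·Δh = 0
0.3086 − 0.04193ρ = −Δg_obs/Δh = 0.20420
ρ = (0.3086 − 0.20420) / 0.04193 = 2.49 g/cm³

2.49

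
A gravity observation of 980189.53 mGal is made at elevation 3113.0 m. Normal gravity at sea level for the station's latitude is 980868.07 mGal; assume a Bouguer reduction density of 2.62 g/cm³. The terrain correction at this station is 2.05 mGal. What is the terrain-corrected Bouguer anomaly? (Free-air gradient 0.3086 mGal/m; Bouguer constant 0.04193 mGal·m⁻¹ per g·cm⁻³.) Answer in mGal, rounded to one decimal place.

Free-air correction = 0.3086 × 3113.0 = 960.67 mGal
Free-air anomaly = 980189.53 − 980868.07 + (960.67) = 282.13 mGal
Bouguer slab correction = 0.04193 × 2.62 × 3113.0 = 341.98 mGal
Simple Bouguer anomaly = 282.13 − (341.98) = -59.85 mGal
Complete Bouguer anomaly = -59.85 + 2.05 = -57.80 mGal

-57.8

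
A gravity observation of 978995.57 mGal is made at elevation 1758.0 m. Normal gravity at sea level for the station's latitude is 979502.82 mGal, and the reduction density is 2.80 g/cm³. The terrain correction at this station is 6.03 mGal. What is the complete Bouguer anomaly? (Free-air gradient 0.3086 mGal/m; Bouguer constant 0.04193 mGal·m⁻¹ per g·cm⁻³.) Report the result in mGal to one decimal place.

-165.1

Free-air correction = 0.3086 × 1758.0 = 542.52 mGal
Free-air anomaly = 978995.57 − 979502.82 + (542.52) = 35.27 mGal
Bouguer slab correction = 0.04193 × 2.80 × 1758.0 = 206.40 mGal
Simple Bouguer anomaly = 35.27 − (206.40) = -171.13 mGal
Complete Bouguer anomaly = -171.13 + 6.03 = -165.10 mGal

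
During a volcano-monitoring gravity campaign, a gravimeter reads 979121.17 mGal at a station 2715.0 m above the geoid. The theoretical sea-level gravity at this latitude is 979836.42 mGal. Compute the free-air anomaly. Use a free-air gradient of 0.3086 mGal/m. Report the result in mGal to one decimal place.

Free-air correction = 0.3086 × 2715.0 = 837.85 mGal
Free-air anomaly = 979121.17 − 979836.42 + (837.85) = 122.60 mGal

122.6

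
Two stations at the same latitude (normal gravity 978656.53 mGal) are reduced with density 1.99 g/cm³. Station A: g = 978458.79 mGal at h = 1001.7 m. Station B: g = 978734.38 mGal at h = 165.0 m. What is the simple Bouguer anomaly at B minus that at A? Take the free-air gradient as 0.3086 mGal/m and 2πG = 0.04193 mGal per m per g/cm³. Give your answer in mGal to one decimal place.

Δg_SB(A) = 978458.79 − 978656.53 + 0.3086×1001.7 − 0.04193×1.99×1001.7 = 27.80 mGal
Δg_SB(B) = 978734.38 − 978656.53 + 0.3086×165.0 − 0.04193×1.99×165.0 = 115.00 mGal
Difference = 115.00 − (27.80) = 87.20 mGal

87.2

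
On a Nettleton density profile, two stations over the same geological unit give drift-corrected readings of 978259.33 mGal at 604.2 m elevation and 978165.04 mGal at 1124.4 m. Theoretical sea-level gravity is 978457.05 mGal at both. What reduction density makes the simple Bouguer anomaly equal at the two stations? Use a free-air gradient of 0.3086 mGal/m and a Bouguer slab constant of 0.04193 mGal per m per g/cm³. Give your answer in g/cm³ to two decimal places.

Δg_obs = 978165.04 − 978259.33 = -94.29 mGal over Δh = 1124.4 − 604.2 = 520.2 m
Equal Bouguer anomalies ⇒ Δg_obs + (0.3086 − 0.04193ρ)·Δh = 0
0.3086 − 0.04193ρ = −Δg_obs/Δh = 0.18126
ρ = (0.3086 − 0.18126) / 0.04193 = 3.04 g/cm³

3.04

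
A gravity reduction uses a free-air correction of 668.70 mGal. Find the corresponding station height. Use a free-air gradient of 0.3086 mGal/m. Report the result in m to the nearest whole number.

h = 668.70 / 0.3086 = 2166.88 m

2167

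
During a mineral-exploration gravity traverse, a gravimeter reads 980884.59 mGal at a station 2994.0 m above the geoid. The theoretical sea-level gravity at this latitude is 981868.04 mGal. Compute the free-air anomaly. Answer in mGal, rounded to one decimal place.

Free-air correction = 0.3086 × 2994.0 = 923.95 mGal
Free-air anomaly = 980884.59 − 981868.04 + (923.95) = -59.50 mGal

-59.5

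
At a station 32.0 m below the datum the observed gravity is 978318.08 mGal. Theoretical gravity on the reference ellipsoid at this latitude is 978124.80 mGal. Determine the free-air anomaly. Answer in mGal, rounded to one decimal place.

183.4

Free-air correction = 0.3086 × -32.0 = -9.88 mGal
Free-air anomaly = 978318.08 − 978124.80 + (-9.88) = 183.40 mGal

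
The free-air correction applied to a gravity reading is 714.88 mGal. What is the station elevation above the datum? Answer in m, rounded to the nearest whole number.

h = 714.88 / 0.3086 = 2316.53 m

2317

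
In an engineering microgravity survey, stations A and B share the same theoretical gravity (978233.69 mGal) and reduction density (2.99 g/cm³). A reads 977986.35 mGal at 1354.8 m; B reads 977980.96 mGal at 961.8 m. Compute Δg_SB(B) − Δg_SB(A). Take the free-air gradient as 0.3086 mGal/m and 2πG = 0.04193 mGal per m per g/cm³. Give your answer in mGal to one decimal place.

Δg_SB(A) = 977986.35 − 978233.69 + 0.3086×1354.8 − 0.04193×2.99×1354.8 = 0.90 mGal
Δg_SB(B) = 977980.96 − 978233.69 + 0.3086×961.8 − 0.04193×2.99×961.8 = -76.50 mGal
Difference = -76.50 − (0.90) = -77.40 mGal

-77.4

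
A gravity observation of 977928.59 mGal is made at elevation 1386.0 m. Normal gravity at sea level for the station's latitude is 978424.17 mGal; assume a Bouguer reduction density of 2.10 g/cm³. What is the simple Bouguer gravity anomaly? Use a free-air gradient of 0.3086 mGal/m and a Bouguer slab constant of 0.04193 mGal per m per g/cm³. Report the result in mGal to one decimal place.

Free-air correction = 0.3086 × 1386.0 = 427.72 mGal
Free-air anomaly = 977928.59 − 978424.17 + (427.72) = -67.86 mGal
Bouguer slab correction = 0.04193 × 2.10 × 1386.0 = 122.04 mGal
Simple Bouguer anomaly = -67.86 − (122.04) = -189.90 mGal

-189.9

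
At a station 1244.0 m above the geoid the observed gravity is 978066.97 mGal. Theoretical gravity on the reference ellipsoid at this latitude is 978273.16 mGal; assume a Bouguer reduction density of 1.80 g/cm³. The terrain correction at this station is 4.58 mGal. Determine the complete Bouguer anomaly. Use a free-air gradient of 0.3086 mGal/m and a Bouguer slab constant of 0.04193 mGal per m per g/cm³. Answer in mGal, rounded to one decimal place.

88.4

Free-air correction = 0.3086 × 1244.0 = 383.90 mGal
Free-air anomaly = 978066.97 − 978273.16 + (383.90) = 177.71 mGal
Bouguer slab correction = 0.04193 × 1.80 × 1244.0 = 93.89 mGal
Simple Bouguer anomaly = 177.71 − (93.89) = 83.82 mGal
Complete Bouguer anomaly = 83.82 + 4.58 = 88.40 mGal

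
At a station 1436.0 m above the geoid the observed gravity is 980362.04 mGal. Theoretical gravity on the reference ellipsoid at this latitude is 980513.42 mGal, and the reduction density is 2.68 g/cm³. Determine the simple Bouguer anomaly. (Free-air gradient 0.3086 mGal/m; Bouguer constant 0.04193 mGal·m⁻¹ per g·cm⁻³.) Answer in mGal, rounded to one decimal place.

Free-air correction = 0.3086 × 1436.0 = 443.15 mGal
Free-air anomaly = 980362.04 − 980513.42 + (443.15) = 291.77 mGal
Bouguer slab correction = 0.04193 × 2.68 × 1436.0 = 161.37 mGal
Simple Bouguer anomaly = 291.77 − (161.37) = 130.40 mGal

130.4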